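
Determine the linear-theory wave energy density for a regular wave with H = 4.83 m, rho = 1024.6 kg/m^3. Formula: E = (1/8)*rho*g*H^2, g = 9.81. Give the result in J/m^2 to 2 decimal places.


E = (1/8) * rho * g * H^2
E = (1/8) * 1024.6 * 9.81 * 4.83^2
E = 0.125 * 1024.6 * 9.81 * 23.3289
E = 29310.80 J/m^2

29310.80


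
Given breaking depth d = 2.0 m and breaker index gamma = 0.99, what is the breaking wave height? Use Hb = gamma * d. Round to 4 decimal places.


Hb = gamma * d
Hb = 0.99 * 2.0
Hb = 1.9800 m

1.9800


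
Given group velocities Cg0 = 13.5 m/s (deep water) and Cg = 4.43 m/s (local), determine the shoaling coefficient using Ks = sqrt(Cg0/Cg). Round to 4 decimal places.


Ks = sqrt(Cg0 / Cg)
Ks = sqrt(13.5 / 4.43)
Ks = sqrt(3.0474)
Ks = 1.7457

1.7457


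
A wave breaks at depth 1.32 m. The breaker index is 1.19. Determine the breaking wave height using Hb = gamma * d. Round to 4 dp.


Hb = gamma * d
Hb = 1.19 * 1.32
Hb = 1.5708 m

1.5708


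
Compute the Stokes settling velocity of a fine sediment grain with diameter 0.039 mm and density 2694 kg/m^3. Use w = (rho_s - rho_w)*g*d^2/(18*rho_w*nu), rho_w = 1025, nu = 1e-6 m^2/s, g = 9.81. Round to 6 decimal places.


w = (rho_s - rho_w) * g * d^2 / (18 * rho_w * nu)
d = 0.039 mm = 0.000039 m
rho_s - rho_w = 2694 - 1025 = 1669
Numerator = 1669 * 9.81 * (0.000039)^2 = 0.000024903166
Denominator = 18 * 1025 * 1e-6 = 0.018450
w = 0.001350 m/s

0.001350


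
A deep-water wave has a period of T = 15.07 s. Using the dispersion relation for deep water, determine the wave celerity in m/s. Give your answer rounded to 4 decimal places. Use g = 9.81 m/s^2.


We use the deep-water celerity formula:
C = g * T / (2 * pi)
C = 9.81 * 15.07 / (2 * 3.14159...)
C = 147.836700 / 6.283185
C = 23.5289 m/s

23.5289


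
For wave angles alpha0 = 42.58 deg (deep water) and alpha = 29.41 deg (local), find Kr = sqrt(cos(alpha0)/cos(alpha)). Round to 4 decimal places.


Kr = sqrt(cos(alpha0) / cos(alpha))
cos(42.58) = 0.736333
cos(29.41) = 0.871128
Kr = sqrt(0.736333 / 0.871128)
Kr = sqrt(0.845264)
Kr = 0.9194

0.9194


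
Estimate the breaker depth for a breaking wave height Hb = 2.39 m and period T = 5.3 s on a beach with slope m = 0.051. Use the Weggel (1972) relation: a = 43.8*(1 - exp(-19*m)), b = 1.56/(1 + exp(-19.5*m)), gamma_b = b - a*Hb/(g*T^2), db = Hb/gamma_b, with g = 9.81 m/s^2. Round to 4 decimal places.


a = 43.8 * (1 - exp(-19 * m))
exp(-19 * 0.051) = exp(-0.9690) = 0.379462
a = 43.8 * (1 - 0.379462) = 27.179551
b = 1.56 / (1 + exp(-19.5 * m))
exp(-19.5 * 0.051) = exp(-0.9945) = 0.369908
b = 1.56 / (1 + 0.369908) = 1.138762
Hb / (g * T^2) = 2.39 / (9.81 * 5.3^2) = 2.39 / 275.5629 = 0.00867316
gamma_b = b - a * Hb/(g*T^2) = 1.138762 - 27.179551 * 0.00867316 = 0.903030
db = Hb / gamma_b = 2.39 / 0.903030
db = 2.6466 m

2.6466


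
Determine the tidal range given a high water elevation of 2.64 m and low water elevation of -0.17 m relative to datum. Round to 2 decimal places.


Tidal range = High water - Low water
Tidal range = 2.64 - (-0.17)
Tidal range = 2.81 m

2.81


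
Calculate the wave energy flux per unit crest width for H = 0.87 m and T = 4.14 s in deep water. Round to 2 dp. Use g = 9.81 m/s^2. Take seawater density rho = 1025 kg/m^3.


P = rho * g^2 * H^2 * T / (32 * pi)
P = 1025 * 9.81^2 * 0.87^2 * 4.14 / (32 * pi)
P = 1025 * 96.2361 * 0.7569 * 4.14 / 100.53096
P = 3074.69 W/m

3074.69


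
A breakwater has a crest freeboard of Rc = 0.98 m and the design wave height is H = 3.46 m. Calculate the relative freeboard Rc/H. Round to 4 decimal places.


Relative freeboard = Rc / H
= 0.98 / 3.46
= 0.2832

0.2832


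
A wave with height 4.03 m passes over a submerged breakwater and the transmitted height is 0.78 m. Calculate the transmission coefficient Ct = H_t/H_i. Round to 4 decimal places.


Ct = H_t / H_i
Ct = 0.78 / 4.03
Ct = 0.1935

0.1935


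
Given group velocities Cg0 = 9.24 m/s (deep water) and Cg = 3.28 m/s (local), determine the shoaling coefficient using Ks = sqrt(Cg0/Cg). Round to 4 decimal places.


Ks = sqrt(Cg0 / Cg)
Ks = sqrt(9.24 / 3.28)
Ks = sqrt(2.8171)
Ks = 1.6784

1.6784


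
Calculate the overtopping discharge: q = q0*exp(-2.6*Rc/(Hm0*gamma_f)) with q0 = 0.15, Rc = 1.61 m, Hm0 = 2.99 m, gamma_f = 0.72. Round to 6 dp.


q = q0 * exp(-2.6 * Rc / (Hm0 * gamma_f))
Exponent = -2.6 * 1.61 / (2.99 * 0.72)
= -2.6 * 1.61 / 2.1528
= -1.944444
exp(-1.944444) = 0.143067
q = 0.15 * 0.143067
q = 0.021460 m^3/s/m

0.021460


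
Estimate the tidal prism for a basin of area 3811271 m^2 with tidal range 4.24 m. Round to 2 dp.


Tidal prism = Area * Tidal range
P = 3811271 * 4.24
P = 16159789.04 m^3

16159789.04


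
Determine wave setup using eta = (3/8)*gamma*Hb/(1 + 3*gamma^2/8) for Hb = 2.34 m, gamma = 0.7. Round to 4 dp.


eta = (3/8) * gamma * Hb / (1 + 3*gamma^2/8)
Numerator = (3/8) * 0.7 * 2.34 = 0.614250
Denominator = 1 + 3*0.7^2/8 = 1 + 0.183750 = 1.183750
eta = 0.614250 / 1.183750
eta = 0.5189 m

0.5189


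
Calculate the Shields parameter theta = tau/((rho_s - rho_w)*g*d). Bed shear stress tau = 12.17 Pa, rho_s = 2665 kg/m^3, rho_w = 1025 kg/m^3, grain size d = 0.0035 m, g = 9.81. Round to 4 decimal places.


theta = tau / ((rho_s - rho_w) * g * d)
rho_s - rho_w = 2665 - 1025 = 1640
Denominator = 1640 * 9.81 * 0.0035 = 56.309400
theta = 12.17 / 56.309400
theta = 0.2161

0.2161


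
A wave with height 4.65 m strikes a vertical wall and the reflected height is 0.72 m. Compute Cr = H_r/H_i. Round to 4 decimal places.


Cr = H_r / H_i
Cr = 0.72 / 4.65
Cr = 0.1548

0.1548


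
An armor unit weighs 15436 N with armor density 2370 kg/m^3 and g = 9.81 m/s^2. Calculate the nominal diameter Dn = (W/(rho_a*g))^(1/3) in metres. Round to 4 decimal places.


V = W / (rho_a * g)
V = 15436 / (2370 * 9.81)
V = 15436 / 23249.70
V = 0.663923 m^3
Dn = V^(1/3) = 0.663923^(1/3)
Dn = 0.8724 m

0.8724


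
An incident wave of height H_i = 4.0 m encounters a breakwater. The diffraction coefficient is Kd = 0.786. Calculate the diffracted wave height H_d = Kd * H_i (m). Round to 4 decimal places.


H_d = Kd * H_i
H_d = 0.786 * 4.0
H_d = 3.1440 m

3.1440


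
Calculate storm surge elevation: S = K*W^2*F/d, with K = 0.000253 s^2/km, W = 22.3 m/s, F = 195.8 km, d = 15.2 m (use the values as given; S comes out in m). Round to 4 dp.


S = K * W^2 * F / d
W^2 = 22.3^2 = 497.29
S = 0.000253 * 497.29 * 195.8 / 15.2
Numerator = 0.000253 * 497.29 * 195.8 = 24.634454
S = 24.634454 / 15.2 = 1.6207 m

1.6207


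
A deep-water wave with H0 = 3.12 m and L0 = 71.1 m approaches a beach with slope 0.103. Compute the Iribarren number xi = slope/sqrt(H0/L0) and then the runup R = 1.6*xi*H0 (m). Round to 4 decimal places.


xi = slope / sqrt(H0/L0)
H0/L0 = 3.12/71.1 = 0.043882
sqrt(0.043882) = 0.209480
xi = 0.103 / 0.209480 = 0.491694
R = 1.6 * xi * H0 = 1.6 * 0.491694 * 3.12
R = 2.4545 m

2.4545


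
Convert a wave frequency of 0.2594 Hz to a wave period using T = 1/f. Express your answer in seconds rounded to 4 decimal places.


T = 1 / f
T = 1 / 0.2594
T = 3.8551 s

3.8551


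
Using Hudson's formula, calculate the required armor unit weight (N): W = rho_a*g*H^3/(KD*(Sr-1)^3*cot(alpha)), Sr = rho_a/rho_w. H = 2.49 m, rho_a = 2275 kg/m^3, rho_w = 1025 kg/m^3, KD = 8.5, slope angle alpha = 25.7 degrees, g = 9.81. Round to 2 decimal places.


Sr = rho_a / rho_w = 2275 / 1025 = 2.219512
(Sr - 1) = 1.219512
(Sr - 1)^3 = 1.813671
cot(25.7) = 1 / tan(25.7) = 1 / 0.481267 = 2.077847
Numerator = 2275 * 9.81 * 2.49^3 = 344546.9816
Denominator = 8.5 * 1.813671 * 2.077847 = 32.032500
W = 344546.9816 / 32.032500
W = 10756.17 N

10756.17


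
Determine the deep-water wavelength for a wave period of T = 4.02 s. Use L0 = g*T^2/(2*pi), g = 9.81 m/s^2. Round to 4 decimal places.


L0 = g * T^2 / (2 * pi)
L0 = 9.81 * 4.02^2 / (2 * pi)
L0 = 9.81 * 16.1604 / 6.28319
L0 = 158.5335 / 6.28319
L0 = 25.2314 m

25.2314


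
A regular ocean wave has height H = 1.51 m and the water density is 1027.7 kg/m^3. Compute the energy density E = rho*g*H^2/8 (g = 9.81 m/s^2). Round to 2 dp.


E = (1/8) * rho * g * H^2
E = (1/8) * 1027.7 * 9.81 * 1.51^2
E = 0.125 * 1027.7 * 9.81 * 2.2801
E = 2873.42 J/m^2

2873.42


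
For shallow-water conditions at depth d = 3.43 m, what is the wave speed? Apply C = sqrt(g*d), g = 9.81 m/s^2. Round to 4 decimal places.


Using the shallow-water approximation:
C = sqrt(g * d) = sqrt(9.81 * 3.43)
C = sqrt(33.6483)
C = 5.8007 m/s

5.8007


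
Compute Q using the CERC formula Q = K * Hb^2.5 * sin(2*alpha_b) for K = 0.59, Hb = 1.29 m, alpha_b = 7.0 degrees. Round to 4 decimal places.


Q = K * Hb^2.5 * sin(2 * alpha_b)
Hb^2.5 = 1.29^2.5 = 1.890054
sin(2 * 7.0) = sin(14.0) = 0.241922
Q = 0.59 * 1.890054 * 0.241922
Q = 0.2698 m^3/s

0.2698


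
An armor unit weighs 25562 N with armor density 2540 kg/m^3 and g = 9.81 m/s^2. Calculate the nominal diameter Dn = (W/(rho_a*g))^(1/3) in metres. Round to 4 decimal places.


V = W / (rho_a * g)
V = 25562 / (2540 * 9.81)
V = 25562 / 24917.40
V = 1.025869 m^3
Dn = V^(1/3) = 1.025869^(1/3)
Dn = 1.0085 m

1.0085


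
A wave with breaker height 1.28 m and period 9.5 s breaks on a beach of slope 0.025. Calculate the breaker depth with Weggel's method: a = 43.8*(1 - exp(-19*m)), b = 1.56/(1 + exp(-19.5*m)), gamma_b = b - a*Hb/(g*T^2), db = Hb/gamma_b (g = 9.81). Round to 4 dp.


a = 43.8 * (1 - exp(-19 * m))
exp(-19 * 0.025) = exp(-0.4750) = 0.621885
a = 43.8 * (1 - 0.621885) = 16.561435
b = 1.56 / (1 + exp(-19.5 * m))
exp(-19.5 * 0.025) = exp(-0.4875) = 0.614160
b = 1.56 / (1 + 0.614160) = 0.966447
Hb / (g * T^2) = 1.28 / (9.81 * 9.5^2) = 1.28 / 885.3525 = 0.00144575
gamma_b = b - a * Hb/(g*T^2) = 0.966447 - 16.561435 * 0.00144575 = 0.942503
db = Hb / gamma_b = 1.28 / 0.942503
db = 1.3581 m

1.3581


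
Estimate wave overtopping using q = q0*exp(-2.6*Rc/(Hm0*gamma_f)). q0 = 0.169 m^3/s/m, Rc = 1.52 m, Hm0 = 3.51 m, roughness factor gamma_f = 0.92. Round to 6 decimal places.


q = q0 * exp(-2.6 * Rc / (Hm0 * gamma_f))
Exponent = -2.6 * 1.52 / (3.51 * 0.92)
= -2.6 * 1.52 / 3.2292
= -1.223833
exp(-1.223833) = 0.294101
q = 0.169 * 0.294101
q = 0.049703 m^3/s/m

0.049703


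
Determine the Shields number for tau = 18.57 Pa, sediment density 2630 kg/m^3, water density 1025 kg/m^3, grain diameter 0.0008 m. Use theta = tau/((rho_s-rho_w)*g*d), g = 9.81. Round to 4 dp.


theta = tau / ((rho_s - rho_w) * g * d)
rho_s - rho_w = 2630 - 1025 = 1605
Denominator = 1605 * 9.81 * 0.0008 = 12.596040
theta = 18.57 / 12.596040
theta = 1.4743

1.4743


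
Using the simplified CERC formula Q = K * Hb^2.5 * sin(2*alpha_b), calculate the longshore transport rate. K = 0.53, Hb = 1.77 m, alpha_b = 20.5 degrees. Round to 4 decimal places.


Q = K * Hb^2.5 * sin(2 * alpha_b)
Hb^2.5 = 1.77^2.5 = 4.168052
sin(2 * 20.5) = sin(41.0) = 0.656059
Q = 0.53 * 4.168052 * 0.656059
Q = 1.4493 m^3/s

1.4493


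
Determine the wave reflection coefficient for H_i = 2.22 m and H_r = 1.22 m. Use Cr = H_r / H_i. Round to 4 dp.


Cr = H_r / H_i
Cr = 1.22 / 2.22
Cr = 0.5495

0.5495


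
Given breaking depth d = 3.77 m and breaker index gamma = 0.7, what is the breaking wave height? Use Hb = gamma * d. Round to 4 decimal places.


Hb = gamma * d
Hb = 0.7 * 3.77
Hb = 2.6390 m

2.6390


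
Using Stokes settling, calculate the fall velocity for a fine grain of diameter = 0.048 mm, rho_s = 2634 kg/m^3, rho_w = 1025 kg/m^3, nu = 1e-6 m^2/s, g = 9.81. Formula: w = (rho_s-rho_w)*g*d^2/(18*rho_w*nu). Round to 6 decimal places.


w = (rho_s - rho_w) * g * d^2 / (18 * rho_w * nu)
d = 0.048 mm = 0.000048 m
rho_s - rho_w = 2634 - 1025 = 1609
Numerator = 1609 * 9.81 * (0.000048)^2 = 0.000036367004
Denominator = 18 * 1025 * 1e-6 = 0.018450
w = 0.001971 m/s

0.001971


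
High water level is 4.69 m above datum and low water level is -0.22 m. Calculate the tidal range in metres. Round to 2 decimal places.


Tidal range = High water - Low water
Tidal range = 4.69 - (-0.22)
Tidal range = 4.91 m

4.91


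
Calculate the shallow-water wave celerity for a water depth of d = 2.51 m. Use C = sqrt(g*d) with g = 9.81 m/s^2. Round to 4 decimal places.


Using the shallow-water approximation:
C = sqrt(g * d) = sqrt(9.81 * 2.51)
C = sqrt(24.6231)
C = 4.9622 m/s

4.9622


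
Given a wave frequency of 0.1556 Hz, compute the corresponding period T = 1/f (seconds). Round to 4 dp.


T = 1 / f
T = 1 / 0.1556
T = 6.4267 s

6.4267


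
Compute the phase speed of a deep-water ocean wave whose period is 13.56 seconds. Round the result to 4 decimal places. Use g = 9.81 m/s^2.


We use the deep-water celerity formula:
C = g * T / (2 * pi)
C = 9.81 * 13.56 / (2 * 3.14159...)
C = 133.023600 / 6.283185
C = 21.1714 m/s

21.1714


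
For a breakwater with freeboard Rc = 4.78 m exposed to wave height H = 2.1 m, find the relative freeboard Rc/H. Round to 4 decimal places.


Relative freeboard = Rc / H
= 4.78 / 2.1
= 2.2762

2.2762


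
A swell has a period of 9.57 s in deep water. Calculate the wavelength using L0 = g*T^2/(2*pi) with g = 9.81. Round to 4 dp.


L0 = g * T^2 / (2 * pi)
L0 = 9.81 * 9.57^2 / (2 * pi)
L0 = 9.81 * 91.5849 / 6.28319
L0 = 898.4479 / 6.28319
L0 = 142.9924 m

142.9924


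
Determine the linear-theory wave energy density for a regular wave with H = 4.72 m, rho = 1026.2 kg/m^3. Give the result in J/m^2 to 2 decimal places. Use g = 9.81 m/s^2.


E = (1/8) * rho * g * H^2
E = (1/8) * 1026.2 * 9.81 * 4.72^2
E = 0.125 * 1026.2 * 9.81 * 22.2784
E = 28034.64 J/m^2

28034.64


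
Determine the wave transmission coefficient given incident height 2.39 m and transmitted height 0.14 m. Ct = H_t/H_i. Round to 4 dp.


Ct = H_t / H_i
Ct = 0.14 / 2.39
Ct = 0.0586

0.0586


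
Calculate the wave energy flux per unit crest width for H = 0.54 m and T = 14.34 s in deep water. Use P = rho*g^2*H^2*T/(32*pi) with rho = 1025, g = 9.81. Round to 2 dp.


P = rho * g^2 * H^2 * T / (32 * pi)
P = 1025 * 9.81^2 * 0.54^2 * 14.34 / (32 * pi)
P = 1025 * 96.2361 * 0.2916 * 14.34 / 100.53096
P = 4102.97 W/m

4102.97


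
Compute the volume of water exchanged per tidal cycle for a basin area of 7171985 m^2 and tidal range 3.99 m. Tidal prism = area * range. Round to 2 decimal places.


Tidal prism = Area * Tidal range
P = 7171985 * 3.99
P = 28616220.15 m^3

28616220.15


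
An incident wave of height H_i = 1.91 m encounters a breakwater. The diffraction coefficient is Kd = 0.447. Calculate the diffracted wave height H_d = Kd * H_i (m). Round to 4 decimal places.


H_d = Kd * H_i
H_d = 0.447 * 1.91
H_d = 0.8538 m

0.8538


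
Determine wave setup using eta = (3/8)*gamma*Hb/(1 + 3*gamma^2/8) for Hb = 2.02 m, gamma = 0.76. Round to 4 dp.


eta = (3/8) * gamma * Hb / (1 + 3*gamma^2/8)
Numerator = (3/8) * 0.76 * 2.02 = 0.575700
Denominator = 1 + 3*0.76^2/8 = 1 + 0.216600 = 1.216600
eta = 0.575700 / 1.216600
eta = 0.4732 m

0.4732


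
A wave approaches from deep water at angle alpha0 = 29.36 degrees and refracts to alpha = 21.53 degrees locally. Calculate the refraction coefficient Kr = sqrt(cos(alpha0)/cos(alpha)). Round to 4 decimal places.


Kr = sqrt(cos(alpha0) / cos(alpha))
cos(29.36) = 0.871556
cos(21.53) = 0.930226
Kr = sqrt(0.871556 / 0.930226)
Kr = sqrt(0.936930)
Kr = 0.9680

0.9680


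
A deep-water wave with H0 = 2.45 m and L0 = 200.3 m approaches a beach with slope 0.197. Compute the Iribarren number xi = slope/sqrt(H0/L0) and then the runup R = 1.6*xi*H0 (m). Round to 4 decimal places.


xi = slope / sqrt(H0/L0)
H0/L0 = 2.45/200.3 = 0.012232
sqrt(0.012232) = 0.110597
xi = 0.197 / 0.110597 = 1.781245
R = 1.6 * xi * H0 = 1.6 * 1.781245 * 2.45
R = 6.9825 m

6.9825


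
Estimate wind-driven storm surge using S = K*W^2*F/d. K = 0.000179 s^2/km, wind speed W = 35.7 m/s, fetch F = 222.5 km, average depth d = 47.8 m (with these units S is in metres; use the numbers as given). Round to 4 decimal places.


S = K * W^2 * F / d
W^2 = 35.7^2 = 1274.49
S = 0.000179 * 1274.49 * 222.5 / 47.8
Numerator = 0.000179 * 1274.49 * 222.5 = 50.759750
S = 50.759750 / 47.8 = 1.0619 m

1.0619


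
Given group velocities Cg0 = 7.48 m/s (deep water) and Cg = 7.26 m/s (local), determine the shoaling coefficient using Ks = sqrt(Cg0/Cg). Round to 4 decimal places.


Ks = sqrt(Cg0 / Cg)
Ks = sqrt(7.48 / 7.26)
Ks = sqrt(1.0303)
Ks = 1.0150

1.0150


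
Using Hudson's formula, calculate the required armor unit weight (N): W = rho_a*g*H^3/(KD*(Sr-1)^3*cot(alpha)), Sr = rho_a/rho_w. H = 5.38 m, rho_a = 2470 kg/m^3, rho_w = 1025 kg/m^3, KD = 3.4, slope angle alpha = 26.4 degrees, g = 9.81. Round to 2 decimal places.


Sr = rho_a / rho_w = 2470 / 1025 = 2.409756
(Sr - 1) = 1.409756
(Sr - 1)^3 = 2.801767
cot(26.4) = 1 / tan(26.4) = 1 / 0.496404 = 2.014487
Numerator = 2470 * 9.81 * 5.38^3 = 3773225.7332
Denominator = 3.4 * 2.801767 * 2.014487 = 19.190015
W = 3773225.7332 / 19.190015
W = 196624.43 N

196624.43


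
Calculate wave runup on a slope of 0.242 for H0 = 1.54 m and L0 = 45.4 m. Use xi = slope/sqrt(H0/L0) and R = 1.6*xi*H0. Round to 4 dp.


xi = slope / sqrt(H0/L0)
H0/L0 = 1.54/45.4 = 0.033921
sqrt(0.033921) = 0.184176
xi = 0.242 / 0.184176 = 1.313962
R = 1.6 * xi * H0 = 1.6 * 1.313962 * 1.54
R = 3.2376 m

3.2376


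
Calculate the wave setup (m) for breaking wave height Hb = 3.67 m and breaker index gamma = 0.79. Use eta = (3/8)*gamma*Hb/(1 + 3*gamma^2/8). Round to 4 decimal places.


eta = (3/8) * gamma * Hb / (1 + 3*gamma^2/8)
Numerator = (3/8) * 0.79 * 3.67 = 1.087238
Denominator = 1 + 3*0.79^2/8 = 1 + 0.234038 = 1.234038
eta = 1.087238 / 1.234038
eta = 0.8810 m

0.8810


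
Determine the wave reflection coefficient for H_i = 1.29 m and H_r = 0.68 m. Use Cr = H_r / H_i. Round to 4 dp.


Cr = H_r / H_i
Cr = 0.68 / 1.29
Cr = 0.5271

0.5271


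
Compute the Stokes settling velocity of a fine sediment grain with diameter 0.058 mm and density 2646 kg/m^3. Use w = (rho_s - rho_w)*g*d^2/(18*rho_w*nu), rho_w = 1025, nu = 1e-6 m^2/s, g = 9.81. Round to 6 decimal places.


w = (rho_s - rho_w) * g * d^2 / (18 * rho_w * nu)
d = 0.058 mm = 0.000058 m
rho_s - rho_w = 2646 - 1025 = 1621
Numerator = 1621 * 9.81 * (0.000058)^2 = 0.000053494362
Denominator = 18 * 1025 * 1e-6 = 0.018450
w = 0.002899 m/s

0.002899


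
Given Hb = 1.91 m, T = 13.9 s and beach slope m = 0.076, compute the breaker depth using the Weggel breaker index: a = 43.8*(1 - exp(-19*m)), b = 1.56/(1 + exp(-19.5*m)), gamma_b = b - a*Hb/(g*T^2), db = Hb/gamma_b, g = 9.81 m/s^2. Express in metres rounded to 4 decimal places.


a = 43.8 * (1 - exp(-19 * m))
exp(-19 * 0.076) = exp(-1.4440) = 0.235982
a = 43.8 * (1 - 0.235982) = 33.463991
b = 1.56 / (1 + exp(-19.5 * m))
exp(-19.5 * 0.076) = exp(-1.4820) = 0.227183
b = 1.56 / (1 + 0.227183) = 1.271204
Hb / (g * T^2) = 1.91 / (9.81 * 13.9^2) = 1.91 / 1895.3901 = 0.00100771
gamma_b = b - a * Hb/(g*T^2) = 1.271204 - 33.463991 * 0.00100771 = 1.237482
db = Hb / gamma_b = 1.91 / 1.237482
db = 1.5435 m

1.5435


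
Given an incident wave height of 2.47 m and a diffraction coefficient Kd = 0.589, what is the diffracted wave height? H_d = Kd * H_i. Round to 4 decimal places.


H_d = Kd * H_i
H_d = 0.589 * 2.47
H_d = 1.4548 m

1.4548


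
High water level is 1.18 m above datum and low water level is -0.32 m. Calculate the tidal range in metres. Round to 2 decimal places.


Tidal range = High water - Low water
Tidal range = 1.18 - (-0.32)
Tidal range = 1.50 m

1.50


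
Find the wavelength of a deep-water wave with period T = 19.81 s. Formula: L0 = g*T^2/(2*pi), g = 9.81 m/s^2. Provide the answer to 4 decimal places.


L0 = g * T^2 / (2 * pi)
L0 = 9.81 * 19.81^2 / (2 * pi)
L0 = 9.81 * 392.4361 / 6.28319
L0 = 3849.7981 / 6.28319
L0 = 612.7144 m

612.7144


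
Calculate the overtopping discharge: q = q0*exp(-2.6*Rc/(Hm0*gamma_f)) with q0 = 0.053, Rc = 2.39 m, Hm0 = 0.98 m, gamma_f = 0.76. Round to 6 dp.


q = q0 * exp(-2.6 * Rc / (Hm0 * gamma_f))
Exponent = -2.6 * 2.39 / (0.98 * 0.76)
= -2.6 * 2.39 / 0.7448
= -8.343179
exp(-8.343179) = 0.000238
q = 0.053 * 0.000238
q = 0.000013 m^3/s/m

0.000013


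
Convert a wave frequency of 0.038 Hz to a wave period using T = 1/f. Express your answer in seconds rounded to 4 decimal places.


T = 1 / f
T = 1 / 0.038
T = 26.3158 s

26.3158


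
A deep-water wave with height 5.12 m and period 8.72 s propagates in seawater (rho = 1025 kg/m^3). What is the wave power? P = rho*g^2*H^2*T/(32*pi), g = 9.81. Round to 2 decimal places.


P = rho * g^2 * H^2 * T / (32 * pi)
P = 1025 * 9.81^2 * 5.12^2 * 8.72 / (32 * pi)
P = 1025 * 96.2361 * 26.2144 * 8.72 / 100.53096
P = 224294.40 W/m

224294.40


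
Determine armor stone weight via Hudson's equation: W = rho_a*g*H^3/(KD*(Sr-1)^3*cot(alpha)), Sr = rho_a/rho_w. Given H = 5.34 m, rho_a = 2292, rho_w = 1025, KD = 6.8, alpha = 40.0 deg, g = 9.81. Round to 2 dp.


Sr = rho_a / rho_w = 2292 / 1025 = 2.236098
(Sr - 1) = 1.236098
(Sr - 1)^3 = 1.888679
cot(40.0) = 1 / tan(40.0) = 1 / 0.839100 = 1.191754
Numerator = 2292 * 9.81 * 5.34^3 = 3423792.1493
Denominator = 6.8 * 1.888679 * 1.191754 = 15.305715
W = 3423792.1493 / 15.305715
W = 223693.70 N

223693.70


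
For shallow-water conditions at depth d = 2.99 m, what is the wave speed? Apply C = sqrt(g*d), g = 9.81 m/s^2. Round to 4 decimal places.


Using the shallow-water approximation:
C = sqrt(g * d) = sqrt(9.81 * 2.99)
C = sqrt(29.3319)
C = 5.4159 m/s

5.4159


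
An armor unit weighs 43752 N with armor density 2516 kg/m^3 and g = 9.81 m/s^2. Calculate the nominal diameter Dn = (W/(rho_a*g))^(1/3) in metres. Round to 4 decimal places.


V = W / (rho_a * g)
V = 43752 / (2516 * 9.81)
V = 43752 / 24681.96
V = 1.772631 m^3
Dn = V^(1/3) = 1.772631^(1/3)
Dn = 1.2102 m

1.2102


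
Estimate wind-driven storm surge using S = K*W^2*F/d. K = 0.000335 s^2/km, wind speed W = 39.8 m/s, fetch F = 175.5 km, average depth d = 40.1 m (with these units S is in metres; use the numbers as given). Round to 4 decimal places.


S = K * W^2 * F / d
W^2 = 39.8^2 = 1584.04
S = 0.000335 * 1584.04 * 175.5 / 40.1
Numerator = 0.000335 * 1584.04 * 175.5 = 93.129672
S = 93.129672 / 40.1 = 2.3224 m

2.3224


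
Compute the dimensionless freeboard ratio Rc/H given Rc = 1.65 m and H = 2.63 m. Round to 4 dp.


Relative freeboard = Rc / H
= 1.65 / 2.63
= 0.6274

0.6274


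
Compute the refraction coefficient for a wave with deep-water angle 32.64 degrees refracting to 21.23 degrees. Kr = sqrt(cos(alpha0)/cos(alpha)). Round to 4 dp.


Kr = sqrt(cos(alpha0) / cos(alpha))
cos(32.64) = 0.842076
cos(21.23) = 0.932134
Kr = sqrt(0.842076 / 0.932134)
Kr = sqrt(0.903385)
Kr = 0.9505

0.9505


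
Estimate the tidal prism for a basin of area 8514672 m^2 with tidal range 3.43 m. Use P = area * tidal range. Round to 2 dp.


Tidal prism = Area * Tidal range
P = 8514672 * 3.43
P = 29205324.96 m^3

29205324.96


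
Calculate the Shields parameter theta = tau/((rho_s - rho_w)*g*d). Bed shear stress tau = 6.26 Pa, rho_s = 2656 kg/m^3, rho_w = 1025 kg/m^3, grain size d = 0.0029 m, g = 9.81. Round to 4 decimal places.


theta = tau / ((rho_s - rho_w) * g * d)
rho_s - rho_w = 2656 - 1025 = 1631
Denominator = 1631 * 9.81 * 0.0029 = 46.400319
theta = 6.26 / 46.400319
theta = 0.1349

0.1349


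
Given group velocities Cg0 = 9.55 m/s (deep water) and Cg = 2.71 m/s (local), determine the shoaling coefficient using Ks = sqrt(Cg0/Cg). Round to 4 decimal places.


Ks = sqrt(Cg0 / Cg)
Ks = sqrt(9.55 / 2.71)
Ks = sqrt(3.5240)
Ks = 1.8772

1.8772


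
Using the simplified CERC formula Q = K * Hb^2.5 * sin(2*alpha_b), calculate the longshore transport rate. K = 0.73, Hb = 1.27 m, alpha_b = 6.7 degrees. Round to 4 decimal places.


Q = K * Hb^2.5 * sin(2 * alpha_b)
Hb^2.5 = 1.27^2.5 = 1.817646
sin(2 * 6.7) = sin(13.4) = 0.231748
Q = 0.73 * 1.817646 * 0.231748
Q = 0.3075 m^3/s

0.3075


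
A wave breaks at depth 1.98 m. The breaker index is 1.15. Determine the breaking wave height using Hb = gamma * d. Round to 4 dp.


Hb = gamma * d
Hb = 1.15 * 1.98
Hb = 2.2770 m

2.2770


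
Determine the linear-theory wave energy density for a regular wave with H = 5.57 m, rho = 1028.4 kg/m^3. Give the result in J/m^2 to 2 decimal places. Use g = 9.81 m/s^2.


E = (1/8) * rho * g * H^2
E = (1/8) * 1028.4 * 9.81 * 5.57^2
E = 0.125 * 1028.4 * 9.81 * 31.0249
E = 39124.74 J/m^2

39124.74


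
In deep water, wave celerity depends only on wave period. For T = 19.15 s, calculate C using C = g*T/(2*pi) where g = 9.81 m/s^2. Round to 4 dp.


We use the deep-water celerity formula:
C = g * T / (2 * pi)
C = 9.81 * 19.15 / (2 * 3.14159...)
C = 187.861500 / 6.283185
C = 29.8991 m/s

29.8991


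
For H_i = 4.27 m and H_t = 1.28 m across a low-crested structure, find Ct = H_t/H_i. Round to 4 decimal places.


Ct = H_t / H_i
Ct = 1.28 / 4.27
Ct = 0.2998

0.2998


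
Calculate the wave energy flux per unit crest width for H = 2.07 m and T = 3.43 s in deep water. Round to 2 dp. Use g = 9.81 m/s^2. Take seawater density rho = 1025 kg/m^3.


P = rho * g^2 * H^2 * T / (32 * pi)
P = 1025 * 9.81^2 * 2.07^2 * 3.43 / (32 * pi)
P = 1025 * 96.2361 * 4.2849 * 3.43 / 100.53096
P = 14421.05 W/m

14421.05


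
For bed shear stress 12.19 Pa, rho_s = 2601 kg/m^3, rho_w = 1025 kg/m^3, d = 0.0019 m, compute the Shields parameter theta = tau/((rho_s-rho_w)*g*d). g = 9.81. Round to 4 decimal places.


theta = tau / ((rho_s - rho_w) * g * d)
rho_s - rho_w = 2601 - 1025 = 1576
Denominator = 1576 * 9.81 * 0.0019 = 29.375064
theta = 12.19 / 29.375064
theta = 0.4150

0.4150


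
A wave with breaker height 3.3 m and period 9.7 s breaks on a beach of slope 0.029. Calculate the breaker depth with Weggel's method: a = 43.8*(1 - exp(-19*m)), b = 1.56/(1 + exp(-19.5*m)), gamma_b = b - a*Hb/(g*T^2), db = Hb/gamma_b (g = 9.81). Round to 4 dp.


a = 43.8 * (1 - exp(-19 * m))
exp(-19 * 0.029) = exp(-0.5510) = 0.576373
a = 43.8 * (1 - 0.576373) = 18.554856
b = 1.56 / (1 + exp(-19.5 * m))
exp(-19.5 * 0.029) = exp(-0.5655) = 0.568076
b = 1.56 / (1 + 0.568076) = 0.994850
Hb / (g * T^2) = 3.3 / (9.81 * 9.7^2) = 3.3 / 923.0229 = 0.00357521
gamma_b = b - a * Hb/(g*T^2) = 0.994850 - 18.554856 * 0.00357521 = 0.928512
db = Hb / gamma_b = 3.3 / 0.928512
db = 3.5541 m

3.5541


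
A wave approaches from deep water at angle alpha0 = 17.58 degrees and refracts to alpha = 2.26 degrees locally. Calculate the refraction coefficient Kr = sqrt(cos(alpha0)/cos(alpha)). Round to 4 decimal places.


Kr = sqrt(cos(alpha0) / cos(alpha))
cos(17.58) = 0.953296
cos(2.26) = 0.999222
Kr = sqrt(0.953296 / 0.999222)
Kr = sqrt(0.954038)
Kr = 0.9767

0.9767


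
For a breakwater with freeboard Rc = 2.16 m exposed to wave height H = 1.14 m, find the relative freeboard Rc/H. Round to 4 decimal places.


Relative freeboard = Rc / H
= 2.16 / 1.14
= 1.8947

1.8947


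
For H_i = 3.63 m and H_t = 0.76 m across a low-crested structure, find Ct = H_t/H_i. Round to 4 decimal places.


Ct = H_t / H_i
Ct = 0.76 / 3.63
Ct = 0.2094

0.2094


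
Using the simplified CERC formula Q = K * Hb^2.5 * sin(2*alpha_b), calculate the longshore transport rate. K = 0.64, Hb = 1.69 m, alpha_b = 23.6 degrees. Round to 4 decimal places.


Q = K * Hb^2.5 * sin(2 * alpha_b)
Hb^2.5 = 1.69^2.5 = 3.712930
sin(2 * 23.6) = sin(47.2) = 0.733730
Q = 0.64 * 3.712930 * 0.733730
Q = 1.7435 m^3/s

1.7435


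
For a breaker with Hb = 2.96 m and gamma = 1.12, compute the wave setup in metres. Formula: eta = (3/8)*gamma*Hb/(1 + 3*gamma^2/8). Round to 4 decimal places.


eta = (3/8) * gamma * Hb / (1 + 3*gamma^2/8)
Numerator = (3/8) * 1.12 * 2.96 = 1.243200
Denominator = 1 + 3*1.12^2/8 = 1 + 0.470400 = 1.470400
eta = 1.243200 / 1.470400
eta = 0.8455 m

0.8455


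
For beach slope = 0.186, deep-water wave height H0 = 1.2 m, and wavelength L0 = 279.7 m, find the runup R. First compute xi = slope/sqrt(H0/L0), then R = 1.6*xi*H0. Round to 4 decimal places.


xi = slope / sqrt(H0/L0)
H0/L0 = 1.2/279.7 = 0.004290
sqrt(0.004290) = 0.065500
xi = 0.186 / 0.065500 = 2.839674
R = 1.6 * xi * H0 = 1.6 * 2.839674 * 1.2
R = 5.4522 m

5.4522


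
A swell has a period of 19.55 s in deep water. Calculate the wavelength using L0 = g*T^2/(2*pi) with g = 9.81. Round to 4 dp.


L0 = g * T^2 / (2 * pi)
L0 = 9.81 * 19.55^2 / (2 * pi)
L0 = 9.81 * 382.2025 / 6.28319
L0 = 3749.4065 / 6.28319
L0 = 596.7366 m

596.7366


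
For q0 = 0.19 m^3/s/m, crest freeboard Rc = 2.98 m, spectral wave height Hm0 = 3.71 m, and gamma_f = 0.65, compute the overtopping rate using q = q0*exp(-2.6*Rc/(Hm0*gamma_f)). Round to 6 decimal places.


q = q0 * exp(-2.6 * Rc / (Hm0 * gamma_f))
Exponent = -2.6 * 2.98 / (3.71 * 0.65)
= -2.6 * 2.98 / 2.4115
= -3.212938
exp(-3.212938) = 0.040238
q = 0.19 * 0.040238
q = 0.007645 m^3/s/m

0.007645


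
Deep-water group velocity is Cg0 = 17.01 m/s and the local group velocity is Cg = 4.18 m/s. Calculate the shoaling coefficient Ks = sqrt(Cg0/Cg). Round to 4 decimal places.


Ks = sqrt(Cg0 / Cg)
Ks = sqrt(17.01 / 4.18)
Ks = sqrt(4.0694)
Ks = 2.0173

2.0173


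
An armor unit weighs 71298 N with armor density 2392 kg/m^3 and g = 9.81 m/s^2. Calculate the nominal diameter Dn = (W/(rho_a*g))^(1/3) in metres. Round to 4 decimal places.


V = W / (rho_a * g)
V = 71298 / (2392 * 9.81)
V = 71298 / 23465.52
V = 3.038416 m^3
Dn = V^(1/3) = 3.038416^(1/3)
Dn = 1.4484 m

1.4484


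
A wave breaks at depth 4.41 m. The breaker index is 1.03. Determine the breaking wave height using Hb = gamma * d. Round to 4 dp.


Hb = gamma * d
Hb = 1.03 * 4.41
Hb = 4.5423 m

4.5423


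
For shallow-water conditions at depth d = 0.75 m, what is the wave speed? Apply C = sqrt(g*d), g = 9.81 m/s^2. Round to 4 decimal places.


Using the shallow-water approximation:
C = sqrt(g * d) = sqrt(9.81 * 0.75)
C = sqrt(7.3575)
C = 2.7125 m/s

2.7125


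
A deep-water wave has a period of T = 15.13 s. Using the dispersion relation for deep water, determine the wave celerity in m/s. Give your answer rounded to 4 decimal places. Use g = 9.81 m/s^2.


We use the deep-water celerity formula:
C = g * T / (2 * pi)
C = 9.81 * 15.13 / (2 * 3.14159...)
C = 148.425300 / 6.283185
C = 23.6226 m/s

23.6226


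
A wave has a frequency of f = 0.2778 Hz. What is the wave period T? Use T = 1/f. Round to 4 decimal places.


T = 1 / f
T = 1 / 0.2778
T = 3.5997 s

3.5997


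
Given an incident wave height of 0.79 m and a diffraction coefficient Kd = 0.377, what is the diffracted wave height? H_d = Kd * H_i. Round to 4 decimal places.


H_d = Kd * H_i
H_d = 0.377 * 0.79
H_d = 0.2978 m

0.2978


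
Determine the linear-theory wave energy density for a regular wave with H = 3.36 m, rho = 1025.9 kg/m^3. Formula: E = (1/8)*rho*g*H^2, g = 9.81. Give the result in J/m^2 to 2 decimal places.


E = (1/8) * rho * g * H^2
E = (1/8) * 1025.9 * 9.81 * 3.36^2
E = 0.125 * 1025.9 * 9.81 * 11.2896
E = 14202.43 J/m^2

14202.43


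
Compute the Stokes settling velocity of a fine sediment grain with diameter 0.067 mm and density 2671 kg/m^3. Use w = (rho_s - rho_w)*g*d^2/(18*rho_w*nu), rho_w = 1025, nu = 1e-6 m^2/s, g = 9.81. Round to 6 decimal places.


w = (rho_s - rho_w) * g * d^2 / (18 * rho_w * nu)
d = 0.067 mm = 0.000067 m
rho_s - rho_w = 2671 - 1025 = 1646
Numerator = 1646 * 9.81 * (0.000067)^2 = 0.000072485050
Denominator = 18 * 1025 * 1e-6 = 0.018450
w = 0.003929 m/s

0.003929


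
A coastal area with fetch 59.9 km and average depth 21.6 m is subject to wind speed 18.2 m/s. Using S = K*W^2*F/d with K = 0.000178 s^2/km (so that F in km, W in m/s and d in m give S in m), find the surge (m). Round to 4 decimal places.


S = K * W^2 * F / d
W^2 = 18.2^2 = 331.24
S = 0.000178 * 331.24 * 59.9 / 21.6
Numerator = 0.000178 * 331.24 * 59.9 = 3.531747
S = 3.531747 / 21.6 = 0.1635 m

0.1635


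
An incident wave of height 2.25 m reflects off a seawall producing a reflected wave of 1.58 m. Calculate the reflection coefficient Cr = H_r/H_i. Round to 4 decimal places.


Cr = H_r / H_i
Cr = 1.58 / 2.25
Cr = 0.7022

0.7022


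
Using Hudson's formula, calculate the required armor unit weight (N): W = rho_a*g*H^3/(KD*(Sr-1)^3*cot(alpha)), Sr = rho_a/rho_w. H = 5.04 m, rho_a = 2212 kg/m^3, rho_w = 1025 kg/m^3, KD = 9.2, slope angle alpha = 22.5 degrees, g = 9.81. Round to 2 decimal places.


Sr = rho_a / rho_w = 2212 / 1025 = 2.158049
(Sr - 1) = 1.158049
(Sr - 1)^3 = 1.553033
cot(22.5) = 1 / tan(22.5) = 1 / 0.414214 = 2.414214
Numerator = 2212 * 9.81 * 5.04^3 = 2778086.3421
Denominator = 9.2 * 1.553033 * 2.414214 = 34.494041
W = 2778086.3421 / 34.494041
W = 80538.15 N

80538.15


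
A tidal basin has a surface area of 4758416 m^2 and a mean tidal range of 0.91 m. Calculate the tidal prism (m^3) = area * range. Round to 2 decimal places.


Tidal prism = Area * Tidal range
P = 4758416 * 0.91
P = 4330158.56 m^3

4330158.56


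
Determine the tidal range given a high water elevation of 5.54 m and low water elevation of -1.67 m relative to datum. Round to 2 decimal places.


Tidal range = High water - Low water
Tidal range = 5.54 - (-1.67)
Tidal range = 7.21 m

7.21


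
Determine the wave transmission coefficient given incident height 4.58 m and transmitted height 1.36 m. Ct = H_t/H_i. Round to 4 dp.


Ct = H_t / H_i
Ct = 1.36 / 4.58
Ct = 0.2969

0.2969


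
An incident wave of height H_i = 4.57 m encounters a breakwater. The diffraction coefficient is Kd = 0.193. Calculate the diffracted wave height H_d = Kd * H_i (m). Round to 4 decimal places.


H_d = Kd * H_i
H_d = 0.193 * 4.57
H_d = 0.8820 m

0.8820


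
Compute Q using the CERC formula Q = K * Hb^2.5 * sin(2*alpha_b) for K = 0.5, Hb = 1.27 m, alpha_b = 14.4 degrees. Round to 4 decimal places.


Q = K * Hb^2.5 * sin(2 * alpha_b)
Hb^2.5 = 1.27^2.5 = 1.817646
sin(2 * 14.4) = sin(28.8) = 0.481754
Q = 0.5 * 1.817646 * 0.481754
Q = 0.4378 m^3/s

0.4378


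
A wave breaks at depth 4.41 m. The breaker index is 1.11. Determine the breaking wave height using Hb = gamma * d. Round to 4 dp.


Hb = gamma * d
Hb = 1.11 * 4.41
Hb = 4.8951 m

4.8951


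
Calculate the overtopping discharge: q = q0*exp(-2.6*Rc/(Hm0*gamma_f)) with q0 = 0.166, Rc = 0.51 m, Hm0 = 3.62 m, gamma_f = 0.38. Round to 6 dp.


q = q0 * exp(-2.6 * Rc / (Hm0 * gamma_f))
Exponent = -2.6 * 0.51 / (3.62 * 0.38)
= -2.6 * 0.51 / 1.3756
= -0.963943
exp(-0.963943) = 0.381386
q = 0.166 * 0.381386
q = 0.063310 m^3/s/m

0.063310


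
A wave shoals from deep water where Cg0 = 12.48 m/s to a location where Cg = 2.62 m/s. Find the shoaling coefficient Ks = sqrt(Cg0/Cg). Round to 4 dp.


Ks = sqrt(Cg0 / Cg)
Ks = sqrt(12.48 / 2.62)
Ks = sqrt(4.7634)
Ks = 2.1825

2.1825


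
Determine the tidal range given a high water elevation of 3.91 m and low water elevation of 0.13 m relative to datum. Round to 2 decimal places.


Tidal range = High water - Low water
Tidal range = 3.91 - (0.13)
Tidal range = 3.78 m

3.78


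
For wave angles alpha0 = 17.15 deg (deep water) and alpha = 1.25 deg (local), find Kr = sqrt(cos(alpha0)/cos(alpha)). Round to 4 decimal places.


Kr = sqrt(cos(alpha0) / cos(alpha))
cos(17.15) = 0.955536
cos(1.25) = 0.999762
Kr = sqrt(0.955536 / 0.999762)
Kr = sqrt(0.955763)
Kr = 0.9776

0.9776


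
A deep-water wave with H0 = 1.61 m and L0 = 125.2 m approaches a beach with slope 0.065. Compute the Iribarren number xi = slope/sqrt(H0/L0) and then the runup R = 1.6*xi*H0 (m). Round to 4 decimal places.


xi = slope / sqrt(H0/L0)
H0/L0 = 1.61/125.2 = 0.012859
sqrt(0.012859) = 0.113399
xi = 0.065 / 0.113399 = 0.573195
R = 1.6 * xi * H0 = 1.6 * 0.573195 * 1.61
R = 1.4766 m

1.4766


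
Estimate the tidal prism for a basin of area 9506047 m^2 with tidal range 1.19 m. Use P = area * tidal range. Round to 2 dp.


Tidal prism = Area * Tidal range
P = 9506047 * 1.19
P = 11312195.93 m^3

11312195.93


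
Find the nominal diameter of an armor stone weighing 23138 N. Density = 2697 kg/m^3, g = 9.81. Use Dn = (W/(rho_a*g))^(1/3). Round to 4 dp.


V = W / (rho_a * g)
V = 23138 / (2697 * 9.81)
V = 23138 / 26457.57
V = 0.874532 m^3
Dn = V^(1/3) = 0.874532^(1/3)
Dn = 0.9563 m

0.9563


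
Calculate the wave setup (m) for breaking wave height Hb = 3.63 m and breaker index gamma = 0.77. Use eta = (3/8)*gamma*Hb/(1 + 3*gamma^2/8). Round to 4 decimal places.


eta = (3/8) * gamma * Hb / (1 + 3*gamma^2/8)
Numerator = (3/8) * 0.77 * 3.63 = 1.048162
Denominator = 1 + 3*0.77^2/8 = 1 + 0.222338 = 1.222338
eta = 1.048162 / 1.222338
eta = 0.8575 m

0.8575


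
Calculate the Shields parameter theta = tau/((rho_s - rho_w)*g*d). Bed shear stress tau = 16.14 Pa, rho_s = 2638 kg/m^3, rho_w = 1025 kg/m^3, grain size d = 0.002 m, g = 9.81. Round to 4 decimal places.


theta = tau / ((rho_s - rho_w) * g * d)
rho_s - rho_w = 2638 - 1025 = 1613
Denominator = 1613 * 9.81 * 0.002 = 31.647060
theta = 16.14 / 31.647060
theta = 0.5100

0.5100


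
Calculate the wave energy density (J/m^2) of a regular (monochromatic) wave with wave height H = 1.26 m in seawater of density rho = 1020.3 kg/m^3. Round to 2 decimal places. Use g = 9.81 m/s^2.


E = (1/8) * rho * g * H^2
E = (1/8) * 1020.3 * 9.81 * 1.26^2
E = 0.125 * 1020.3 * 9.81 * 1.5876
E = 1986.31 J/m^2

1986.31


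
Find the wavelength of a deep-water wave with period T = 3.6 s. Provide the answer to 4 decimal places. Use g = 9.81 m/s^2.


L0 = g * T^2 / (2 * pi)
L0 = 9.81 * 3.6^2 / (2 * pi)
L0 = 9.81 * 12.9600 / 6.28319
L0 = 127.1376 / 6.28319
L0 = 20.2346 m

20.2346


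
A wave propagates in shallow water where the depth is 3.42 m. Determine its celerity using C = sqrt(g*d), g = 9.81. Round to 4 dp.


Using the shallow-water approximation:
C = sqrt(g * d) = sqrt(9.81 * 3.42)
C = sqrt(33.5502)
C = 5.7923 m/s

5.7923


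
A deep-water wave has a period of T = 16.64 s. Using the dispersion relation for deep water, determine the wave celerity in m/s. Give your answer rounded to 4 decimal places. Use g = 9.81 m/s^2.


We use the deep-water celerity formula:
C = g * T / (2 * pi)
C = 9.81 * 16.64 / (2 * 3.14159...)
C = 163.238400 / 6.283185
C = 25.9802 m/s

25.9802


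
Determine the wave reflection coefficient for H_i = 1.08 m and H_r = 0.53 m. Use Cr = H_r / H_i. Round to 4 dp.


Cr = H_r / H_i
Cr = 0.53 / 1.08
Cr = 0.4907

0.4907


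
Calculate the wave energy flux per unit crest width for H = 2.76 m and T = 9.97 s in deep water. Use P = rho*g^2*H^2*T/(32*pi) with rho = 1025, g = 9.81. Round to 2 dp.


P = rho * g^2 * H^2 * T / (32 * pi)
P = 1025 * 9.81^2 * 2.76^2 * 9.97 / (32 * pi)
P = 1025 * 96.2361 * 7.6176 * 9.97 / 100.53096
P = 74520.43 W/m

74520.43


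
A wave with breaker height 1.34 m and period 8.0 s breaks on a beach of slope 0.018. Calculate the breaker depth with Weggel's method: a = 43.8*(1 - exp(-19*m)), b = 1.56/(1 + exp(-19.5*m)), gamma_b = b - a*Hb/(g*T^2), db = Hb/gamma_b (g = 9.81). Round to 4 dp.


a = 43.8 * (1 - exp(-19 * m))
exp(-19 * 0.018) = exp(-0.3420) = 0.710348
a = 43.8 * (1 - 0.710348) = 12.686749
b = 1.56 / (1 + exp(-19.5 * m))
exp(-19.5 * 0.018) = exp(-0.3510) = 0.703984
b = 1.56 / (1 + 0.703984) = 0.915502
Hb / (g * T^2) = 1.34 / (9.81 * 8.0^2) = 1.34 / 627.8400 = 0.00213430
gamma_b = b - a * Hb/(g*T^2) = 0.915502 - 12.686749 * 0.00213430 = 0.888424
db = Hb / gamma_b = 1.34 / 0.888424
db = 1.5083 m

1.5083


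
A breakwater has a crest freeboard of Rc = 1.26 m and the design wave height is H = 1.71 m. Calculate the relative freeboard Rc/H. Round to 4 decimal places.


Relative freeboard = Rc / H
= 1.26 / 1.71
= 0.7368

0.7368


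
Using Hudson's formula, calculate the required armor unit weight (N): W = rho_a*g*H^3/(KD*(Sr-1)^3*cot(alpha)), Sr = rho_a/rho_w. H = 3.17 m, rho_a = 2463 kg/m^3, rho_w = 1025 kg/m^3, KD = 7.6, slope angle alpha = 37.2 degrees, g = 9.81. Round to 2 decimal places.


Sr = rho_a / rho_w = 2463 / 1025 = 2.402927
(Sr - 1) = 1.402927
(Sr - 1)^3 = 2.761246
cot(37.2) = 1 / tan(37.2) = 1 / 0.759041 = 1.317451
Numerator = 2463 * 9.81 * 3.17^3 = 769681.7798
Denominator = 7.6 * 2.761246 * 1.317451 = 27.647333
W = 769681.7798 / 27.647333
W = 27839.28 N

27839.28
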